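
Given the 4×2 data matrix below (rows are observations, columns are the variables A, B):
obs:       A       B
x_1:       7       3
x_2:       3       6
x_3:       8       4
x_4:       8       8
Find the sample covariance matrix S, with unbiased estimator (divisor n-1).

Step 1 — column means:
  mean(A) = (7 + 3 + 8 + 8) / 4 = 26/4 = 6.5
  mean(B) = (3 + 6 + 4 + 8) / 4 = 21/4 = 5.25

Step 2 — sample covariance S[i,j] = (1/(n-1)) · Σ_k (x_{k,i} - mean_i) · (x_{k,j} - mean_j), with n-1 = 3.
  S[A,A] = ((0.5)·(0.5) + (-3.5)·(-3.5) + (1.5)·(1.5) + (1.5)·(1.5)) / 3 = 17/3 = 5.6667
  S[A,B] = ((0.5)·(-2.25) + (-3.5)·(0.75) + (1.5)·(-1.25) + (1.5)·(2.75)) / 3 = -1.5/3 = -0.5
  S[B,B] = ((-2.25)·(-2.25) + (0.75)·(0.75) + (-1.25)·(-1.25) + (2.75)·(2.75)) / 3 = 14.75/3 = 4.9167

S is symmetric (S[j,i] = S[i,j]). Assembling:

S = [[5.6667, -0.5],
 [-0.5, 4.9167]]


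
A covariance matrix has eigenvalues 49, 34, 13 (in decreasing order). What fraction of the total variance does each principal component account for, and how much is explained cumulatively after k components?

Step 1 — total variance = trace(Sigma) = Σ λ_i = 49 + 34 + 13 = 96.

Step 2 — fraction explained by component i = λ_i / Σ λ:
  PC1: 49/96 = 0.5104
  PC2: 34/96 = 0.3542
  PC3: 13/96 = 0.1354

Step 3 — cumulative fraction after k components = (λ_1 + ... + λ_k) / Σ λ:
  k = 1: 49/96 = 0.5104
  k = 2: (49 + 34)/96 = 83/96 = 0.8646
  k = 3: (49 + 34 + 13)/96 = 96/96 = 1

Summary (fraction, with percent):

explained: PC1 0.5104 (51.04%), PC2 0.3542 (35.42%), PC3 0.1354 (13.54%);  cumulative: 0.5104, 0.8646, 1


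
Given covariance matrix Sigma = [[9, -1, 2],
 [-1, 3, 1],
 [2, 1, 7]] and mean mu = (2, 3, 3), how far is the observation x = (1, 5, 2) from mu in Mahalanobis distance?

Step 1 — centre the observation: (x - mu) = (-1, 2, -1).

Step 2 — invert Sigma (cofactor / det for 3×3, or solve directly):
  Sigma^{-1} = [[0.1274, 0.0573, -0.0446],
 [0.0573, 0.3758, -0.0701],
 [-0.0446, -0.0701, 0.1656]].

Step 3 — form the quadratic (x - mu)^T · Sigma^{-1} · (x - mu):
  Sigma^{-1} · (x - mu) = (0.0318, 0.7643, -0.2611).
  (x - mu)^T · [Sigma^{-1} · (x - mu)] = (-1)·(0.0318) + (2)·(0.7643) + (-1)·(-0.2611) = 1.758.

Step 4 — take square root: d = √(1.758) ≈ 1.3259.

d(x, mu) = √(1.758) ≈ 1.3259


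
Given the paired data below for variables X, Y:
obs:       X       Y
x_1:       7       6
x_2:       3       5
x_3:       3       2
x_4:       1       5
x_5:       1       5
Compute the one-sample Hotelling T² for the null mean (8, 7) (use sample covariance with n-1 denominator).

Step 1 — sample mean vector:
  mean(X) = (7 + 3 + 3 + 1 + 1) / 5 = 15/5 = 3
  mean(Y) = (6 + 5 + 2 + 5 + 5) / 5 = 23/5 = 4.6
  x̄ = (3, 4.6),  deviation x̄ - mu_0 = (3, 4.6) - (8, 7) = (-5, -2.4).

Step 2 — sample covariance matrix, S[i,j] = (1/(n-1)) · Σ_k (x_{k,i} - mean_i) · (x_{k,j} - mean_j), divisor n-1 = 4:
  S[X,X] = ((4)·(4) + (0)·(0) + (0)·(0) + (-2)·(-2) + (-2)·(-2)) / 4 = 24/4 = 6
  S[X,Y] = ((4)·(1.4) + (0)·(0.4) + (0)·(-2.6) + (-2)·(0.4) + (-2)·(0.4)) / 4 = 4/4 = 1
  S[Y,Y] = ((1.4)·(1.4) + (0.4)·(0.4) + (-2.6)·(-2.6) + (0.4)·(0.4) + (0.4)·(0.4)) / 4 = 9.2/4 = 2.3
  S = [[6, 1],
 [1, 2.3]].

Step 3 — invert S. det(S) = 6·2.3 - (1)² = 12.8.
  S^{-1} = (1/det) · [[d, -b], [-b, a]] = [[0.1797, -0.0781],
 [-0.0781, 0.4688]].

Step 4 — quadratic form (x̄ - mu_0)^T · S^{-1} · (x̄ - mu_0):
  S^{-1} · (x̄ - mu_0) = (-0.7109, -0.7344),
  (x̄ - mu_0)^T · [...] = (-5)·(-0.7109) + (-2.4)·(-0.7344) = 5.3172.

Step 5 — scale by n: T² = 5 · 5.3172 = 26.5859.

T² ≈ 26.5859


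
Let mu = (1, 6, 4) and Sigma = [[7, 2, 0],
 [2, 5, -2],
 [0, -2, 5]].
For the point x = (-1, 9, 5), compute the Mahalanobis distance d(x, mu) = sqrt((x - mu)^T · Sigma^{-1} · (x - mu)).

Step 1 — centre the observation: (x - mu) = (-2, 3, 1).

Step 2 — invert Sigma (cofactor / det for 3×3, or solve directly):
  Sigma^{-1} = [[0.1654, -0.0787, -0.0315],
 [-0.0787, 0.2756, 0.1102],
 [-0.0315, 0.1102, 0.2441]].

Step 3 — form the quadratic (x - mu)^T · Sigma^{-1} · (x - mu):
  Sigma^{-1} · (x - mu) = (-0.5984, 1.0945, 0.6378).
  (x - mu)^T · [Sigma^{-1} · (x - mu)] = (-2)·(-0.5984) + (3)·(1.0945) + (1)·(0.6378) = 5.1181.

Step 4 — take square root: d = √(5.1181) ≈ 2.2623.

d(x, mu) = √(5.1181) ≈ 2.2623


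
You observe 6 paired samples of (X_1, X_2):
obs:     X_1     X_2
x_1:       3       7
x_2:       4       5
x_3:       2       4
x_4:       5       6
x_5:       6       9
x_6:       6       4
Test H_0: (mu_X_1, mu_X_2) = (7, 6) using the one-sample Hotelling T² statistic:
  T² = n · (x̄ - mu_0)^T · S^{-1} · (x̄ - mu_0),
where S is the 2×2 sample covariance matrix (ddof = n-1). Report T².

Step 1 — sample mean vector:
  mean(X_1) = (3 + 4 + 2 + 5 + 6 + 6) / 6 = 26/6 = 4.3333
  mean(X_2) = (7 + 5 + 4 + 6 + 9 + 4) / 6 = 35/6 = 5.8333
  x̄ = (4.3333, 5.8333),  deviation x̄ - mu_0 = (4.3333, 5.8333) - (7, 6) = (-2.6667, -0.1667).

Step 2 — sample covariance matrix, S[i,j] = (1/(n-1)) · Σ_k (x_{k,i} - mean_i) · (x_{k,j} - mean_j), divisor n-1 = 5:
  S[X_1,X_1] = ((-1.3333)·(-1.3333) + (-0.3333)·(-0.3333) + (-2.3333)·(-2.3333) + (0.6667)·(0.6667) + (1.6667)·(1.6667) + (1.6667)·(1.6667)) / 5 = 13.3333/5 = 2.6667
  S[X_1,X_2] = ((-1.3333)·(1.1667) + (-0.3333)·(-0.8333) + (-2.3333)·(-1.8333) + (0.6667)·(0.1667) + (1.6667)·(3.1667) + (1.6667)·(-1.8333)) / 5 = 5.3333/5 = 1.0667
  S[X_2,X_2] = ((1.1667)·(1.1667) + (-0.8333)·(-0.8333) + (-1.8333)·(-1.8333) + (0.1667)·(0.1667) + (3.1667)·(3.1667) + (-1.8333)·(-1.8333)) / 5 = 18.8333/5 = 3.7667
  S = [[2.6667, 1.0667],
 [1.0667, 3.7667]].

Step 3 — invert S. det(S) = 2.6667·3.7667 - (1.0667)² = 8.9067.
  S^{-1} = (1/det) · [[d, -b], [-b, a]] = [[0.4229, -0.1198],
 [-0.1198, 0.2994]].

Step 4 — quadratic form (x̄ - mu_0)^T · S^{-1} · (x̄ - mu_0):
  S^{-1} · (x̄ - mu_0) = (-1.1078, 0.2695),
  (x̄ - mu_0)^T · [...] = (-2.6667)·(-1.1078) + (-0.1667)·(0.2695) = 2.9092.

Step 5 — scale by n: T² = 6 · 2.9092 = 17.4551.

T² ≈ 17.4551


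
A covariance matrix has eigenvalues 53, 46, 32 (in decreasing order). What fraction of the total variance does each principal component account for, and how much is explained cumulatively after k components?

Step 1 — total variance = trace(Sigma) = Σ λ_i = 53 + 46 + 32 = 131.

Step 2 — fraction explained by component i = λ_i / Σ λ:
  PC1: 53/131 = 0.4046
  PC2: 46/131 = 0.3511
  PC3: 32/131 = 0.2443

Step 3 — cumulative fraction after k components = (λ_1 + ... + λ_k) / Σ λ:
  k = 1: 53/131 = 0.4046
  k = 2: (53 + 46)/131 = 99/131 = 0.7557
  k = 3: (53 + 46 + 32)/131 = 131/131 = 1

Summary (fraction, with percent):

explained: PC1 0.4046 (40.46%), PC2 0.3511 (35.11%), PC3 0.2443 (24.43%);  cumulative: 0.4046, 0.7557, 1


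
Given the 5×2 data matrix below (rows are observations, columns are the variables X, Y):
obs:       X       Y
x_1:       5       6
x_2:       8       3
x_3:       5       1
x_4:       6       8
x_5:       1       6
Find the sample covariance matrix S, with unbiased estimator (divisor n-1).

Step 1 — column means:
  mean(X) = (5 + 8 + 5 + 6 + 1) / 5 = 25/5 = 5
  mean(Y) = (6 + 3 + 1 + 8 + 6) / 5 = 24/5 = 4.8

Step 2 — sample covariance S[i,j] = (1/(n-1)) · Σ_k (x_{k,i} - mean_i) · (x_{k,j} - mean_j), with n-1 = 4.
  S[X,X] = ((0)·(0) + (3)·(3) + (0)·(0) + (1)·(1) + (-4)·(-4)) / 4 = 26/4 = 6.5
  S[X,Y] = ((0)·(1.2) + (3)·(-1.8) + (0)·(-3.8) + (1)·(3.2) + (-4)·(1.2)) / 4 = -7/4 = -1.75
  S[Y,Y] = ((1.2)·(1.2) + (-1.8)·(-1.8) + (-3.8)·(-3.8) + (3.2)·(3.2) + (1.2)·(1.2)) / 4 = 30.8/4 = 7.7

S is symmetric (S[j,i] = S[i,j]). Assembling:

S = [[6.5, -1.75],
 [-1.75, 7.7]]


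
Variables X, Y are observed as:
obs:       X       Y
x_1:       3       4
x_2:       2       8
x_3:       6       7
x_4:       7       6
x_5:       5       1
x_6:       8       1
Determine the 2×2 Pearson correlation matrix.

Step 1 — column means:
  mean(X) = (3 + 2 + 6 + 7 + 5 + 8) / 6 = 31/6 = 5.1667
  mean(Y) = (4 + 8 + 7 + 6 + 1 + 1) / 6 = 27/6 = 4.5

Step 2 — sample variances and covariances s[i,j] = (1/(n-1)) · Σ_k (x_{k,i} - mean_i) · (x_{k,j} - mean_j), with n-1 = 5:
  s[X,X] = ((-2.1667)·(-2.1667) + (-3.1667)·(-3.1667) + (0.8333)·(0.8333) + (1.8333)·(1.8333) + (-0.1667)·(-0.1667) + (2.8333)·(2.8333)) / 5 = 26.8333/5 = 5.3667
  s[X,Y] = ((-2.1667)·(-0.5) + (-3.1667)·(3.5) + (0.8333)·(2.5) + (1.8333)·(1.5) + (-0.1667)·(-3.5) + (2.8333)·(-3.5)) / 5 = -14.5/5 = -2.9
  s[Y,Y] = ((-0.5)·(-0.5) + (3.5)·(3.5) + (2.5)·(2.5) + (1.5)·(1.5) + (-3.5)·(-3.5) + (-3.5)·(-3.5)) / 5 = 45.5/5 = 9.1
  Sample standard deviations s_i = √(s[i,i]):
  s(X) = √(5.3667) = 2.3166
  s(Y) = √(9.1) = 3.0166

Step 3 — r_{ij} = s_{ij} / (s_i · s_j):
  r[X,X] = 1 (diagonal).
  r[X,Y] = -2.9 / (2.3166 · 3.0166) = -2.9 / 6.9883 = -0.415
  r[Y,Y] = 1 (diagonal).

R is symmetric with unit diagonal. Assembling:

R = [[1, -0.415],
 [-0.415, 1]]


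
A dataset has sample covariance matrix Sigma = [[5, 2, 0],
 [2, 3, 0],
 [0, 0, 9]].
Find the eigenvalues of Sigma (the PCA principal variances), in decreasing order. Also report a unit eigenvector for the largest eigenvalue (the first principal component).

Step 1 — characteristic polynomial p(λ) = det(λI - Sigma) = λ³ - tr·λ² + c_1·λ - det, where tr = trace, c_1 = sum of the principal 2×2 minors, det = det(Sigma):
  tr = 5 + 3 + 9 = 17,
  c_1 = (5·3 - (2)²) + (5·9 - (0)²) + (3·9 - (0)²) = 11 + 45 + 27 = 83,
  det = 5·(3·9 - (0)²) - (2)·((2)·9 - (0)·(0)) + (0)·((2)·(0) - 3·(0)) = 5·(27) - (2)·(18) + (0)·(0) = 99.
  So p(λ) = λ³ - 17λ² + 83λ - 99.
Step 2 — look for an integer root (rational root theorem: any rational root is an integer divisor of 99). Testing λ = 9:
  p(9) = 729 - 1377 + 747 - 99 = 0  ✓
  Dividing out (λ - 9): p(λ) = (λ - 9)(λ² - 8λ + 11).
Step 3 — remaining eigenvalues from the quadratic λ² - 8λ + 11 = 0:
  Δ = 8² - 4·11 = 64 - 44 = 20,  λ = (8 ± √20)/2 = (8 ± 4.4721)/2 ≈ 6.2361 or 1.7639.
  Sorted: λ_1 = 9,  λ_2 = 6.2361,  λ_3 = 1.7639  (check: sum = 17 = tr ✓).

Step 4 — unit eigenvector for λ_1 = 9: v spans the null space of (Sigma - λ_1 I), whose rows are
  r_1 = (-4, 2, 0),  r_2 = (2, -6, 0),  r_3 = (0, 0, 0).
  v is orthogonal to every row, so take v ∝ r_1 × r_2 = ((2)·(0) - (0)·(-6), (0)·(2) - (-4)·(0), (-4)·(-6) - (2)·(2)) = (0, 0, 20).
  Rescale (divide by 20): u = (0, 0, 1).
  ||u|| = √((0)² + (0)² + (1)²) = √(1) = 1,  v_1 = u/||u|| ≈ (0, 0, 1) (||v_1|| = 1).

λ_1 = 9,  λ_2 = 6.2361,  λ_3 = 1.7639;  v_1 ≈ (0, 0, 1)


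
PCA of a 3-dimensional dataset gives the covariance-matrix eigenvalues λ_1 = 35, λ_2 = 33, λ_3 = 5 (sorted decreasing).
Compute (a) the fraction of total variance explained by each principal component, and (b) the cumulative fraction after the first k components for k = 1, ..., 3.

Step 1 — total variance = trace(Sigma) = Σ λ_i = 35 + 33 + 5 = 73.

Step 2 — fraction explained by component i = λ_i / Σ λ:
  PC1: 35/73 = 0.4795
  PC2: 33/73 = 0.4521
  PC3: 5/73 = 0.0685

Step 3 — cumulative fraction after k components = (λ_1 + ... + λ_k) / Σ λ:
  k = 1: 35/73 = 0.4795
  k = 2: (35 + 33)/73 = 68/73 = 0.9315
  k = 3: (35 + 33 + 5)/73 = 73/73 = 1

Summary (fraction, with percent):

explained: PC1 0.4795 (47.95%), PC2 0.4521 (45.21%), PC3 0.0685 (6.85%);  cumulative: 0.4795, 0.9315, 1


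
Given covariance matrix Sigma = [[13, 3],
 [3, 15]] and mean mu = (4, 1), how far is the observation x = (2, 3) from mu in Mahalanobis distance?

Step 1 — centre the observation: (x - mu) = (-2, 2).

Step 2 — invert Sigma. det(Sigma) = 13·15 - (3)² = 186.
  Sigma^{-1} = (1/det) · [[d, -b], [-b, a]] = [[0.0806, -0.0161],
 [-0.0161, 0.0699]].

Step 3 — form the quadratic (x - mu)^T · Sigma^{-1} · (x - mu):
  Sigma^{-1} · (x - mu) = (-0.1935, 0.172).
  (x - mu)^T · [Sigma^{-1} · (x - mu)] = (-2)·(-0.1935) + (2)·(0.172) = 0.7312.

Step 4 — take square root: d = √(0.7312) ≈ 0.8551.

d(x, mu) = √(0.7312) ≈ 0.8551


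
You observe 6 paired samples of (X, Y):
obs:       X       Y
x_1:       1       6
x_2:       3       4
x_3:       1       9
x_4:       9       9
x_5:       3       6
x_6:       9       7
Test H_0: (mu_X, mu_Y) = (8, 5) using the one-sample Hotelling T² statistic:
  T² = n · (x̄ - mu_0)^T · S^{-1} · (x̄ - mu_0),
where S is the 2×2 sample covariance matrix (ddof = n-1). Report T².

Step 1 — sample mean vector:
  mean(X) = (1 + 3 + 1 + 9 + 3 + 9) / 6 = 26/6 = 4.3333
  mean(Y) = (6 + 4 + 9 + 9 + 6 + 7) / 6 = 41/6 = 6.8333
  x̄ = (4.3333, 6.8333),  deviation x̄ - mu_0 = (4.3333, 6.8333) - (8, 5) = (-3.6667, 1.8333).

Step 2 — sample covariance matrix, S[i,j] = (1/(n-1)) · Σ_k (x_{k,i} - mean_i) · (x_{k,j} - mean_j), divisor n-1 = 5:
  S[X,X] = ((-3.3333)·(-3.3333) + (-1.3333)·(-1.3333) + (-3.3333)·(-3.3333) + (4.6667)·(4.6667) + (-1.3333)·(-1.3333) + (4.6667)·(4.6667)) / 5 = 69.3333/5 = 13.8667
  S[X,Y] = ((-3.3333)·(-0.8333) + (-1.3333)·(-2.8333) + (-3.3333)·(2.1667) + (4.6667)·(2.1667) + (-1.3333)·(-0.8333) + (4.6667)·(0.1667)) / 5 = 11.3333/5 = 2.2667
  S[Y,Y] = ((-0.8333)·(-0.8333) + (-2.8333)·(-2.8333) + (2.1667)·(2.1667) + (2.1667)·(2.1667) + (-0.8333)·(-0.8333) + (0.1667)·(0.1667)) / 5 = 18.8333/5 = 3.7667
  S = [[13.8667, 2.2667],
 [2.2667, 3.7667]].

Step 3 — invert S. det(S) = 13.8667·3.7667 - (2.2667)² = 47.0933.
  S^{-1} = (1/det) · [[d, -b], [-b, a]] = [[0.08, -0.0481],
 [-0.0481, 0.2945]].

Step 4 — quadratic form (x̄ - mu_0)^T · S^{-1} · (x̄ - mu_0):
  S^{-1} · (x̄ - mu_0) = (-0.3815, 0.7163),
  (x̄ - mu_0)^T · [...] = (-3.6667)·(-0.3815) + (1.8333)·(0.7163) = 2.7121.

Step 5 — scale by n: T² = 6 · 2.7121 = 16.2727.

T² ≈ 16.2727


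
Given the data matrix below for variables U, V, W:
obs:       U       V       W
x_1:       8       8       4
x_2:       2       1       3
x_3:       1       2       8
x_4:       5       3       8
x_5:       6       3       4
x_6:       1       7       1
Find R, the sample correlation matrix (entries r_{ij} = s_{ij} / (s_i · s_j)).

Step 1 — column means:
  mean(U) = (8 + 2 + 1 + 5 + 6 + 1) / 6 = 23/6 = 3.8333
  mean(V) = (8 + 1 + 2 + 3 + 3 + 7) / 6 = 24/6 = 4
  mean(W) = (4 + 3 + 8 + 8 + 4 + 1) / 6 = 28/6 = 4.6667

Step 2 — sample variances and covariances s[i,j] = (1/(n-1)) · Σ_k (x_{k,i} - mean_i) · (x_{k,j} - mean_j), with n-1 = 5:
  s[U,U] = ((4.1667)·(4.1667) + (-1.8333)·(-1.8333) + (-2.8333)·(-2.8333) + (1.1667)·(1.1667) + (2.1667)·(2.1667) + (-2.8333)·(-2.8333)) / 5 = 42.8333/5 = 8.5667
  s[U,V] = ((4.1667)·(4) + (-1.8333)·(-3) + (-2.8333)·(-2) + (1.1667)·(-1) + (2.1667)·(-1) + (-2.8333)·(3)) / 5 = 16/5 = 3.2
  s[U,W] = ((4.1667)·(-0.6667) + (-1.8333)·(-1.6667) + (-2.8333)·(3.3333) + (1.1667)·(3.3333) + (2.1667)·(-0.6667) + (-2.8333)·(-3.6667)) / 5 = 3.6667/5 = 0.7333
  s[V,V] = ((4)·(4) + (-3)·(-3) + (-2)·(-2) + (-1)·(-1) + (-1)·(-1) + (3)·(3)) / 5 = 40/5 = 8
  s[V,W] = ((4)·(-0.6667) + (-3)·(-1.6667) + (-2)·(3.3333) + (-1)·(3.3333) + (-1)·(-0.6667) + (3)·(-3.6667)) / 5 = -18/5 = -3.6
  s[W,W] = ((-0.6667)·(-0.6667) + (-1.6667)·(-1.6667) + (3.3333)·(3.3333) + (3.3333)·(3.3333) + (-0.6667)·(-0.6667) + (-3.6667)·(-3.6667)) / 5 = 39.3333/5 = 7.8667
  Sample standard deviations s_i = √(s[i,i]):
  s(U) = √(8.5667) = 2.9269
  s(V) = √(8) = 2.8284
  s(W) = √(7.8667) = 2.8048

Step 3 — r_{ij} = s_{ij} / (s_i · s_j):
  r[U,U] = 1 (diagonal).
  r[U,V] = 3.2 / (2.9269 · 2.8284) = 3.2 / 8.2785 = 0.3865
  r[U,W] = 0.7333 / (2.9269 · 2.8048) = 0.7333 / 8.2092 = 0.0893
  r[V,V] = 1 (diagonal).
  r[V,W] = -3.6 / (2.8284 · 2.8048) = -3.6 / 7.9331 = -0.4538
  r[W,W] = 1 (diagonal).

R is symmetric with unit diagonal. Assembling:

R = [[1, 0.3865, 0.0893],
 [0.3865, 1, -0.4538],
 [0.0893, -0.4538, 1]]


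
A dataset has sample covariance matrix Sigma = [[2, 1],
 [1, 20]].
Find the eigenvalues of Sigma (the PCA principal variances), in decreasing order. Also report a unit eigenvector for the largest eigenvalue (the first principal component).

Step 1 — characteristic polynomial of 2×2 Sigma:
  det(Sigma - λI) = λ² - trace · λ + det = 0.
  trace = 2 + 20 = 22, det = 2·20 - (1)² = 39.
Step 2 — discriminant:
  Δ = trace² - 4·det = 484 - 156 = 328.
Step 3 — eigenvalues:
  λ = (trace ± √Δ)/2 = (22 ± 18.1108)/2,
  λ_1 = 20.0554,  λ_2 = 1.9446.

Step 4 — unit eigenvector for λ_1: solve (Sigma - λ_1 I)v = 0. First row:
  (2 - 20.0554)·v_x + (1)·v_y = 0, i.e. (-18.0554)·v_x + (1)·v_y = 0,
  so v ∝ (b, λ_1 - a) = (1, 18.0554) = u.
  ||u|| = √((1)² + (18.0554)²) = √(326.9969) ≈ 18.0831,
  v_1 = u/||u|| ≈ (0.0553, 0.9985) (||v_1|| = 1).

λ_1 = 20.0554,  λ_2 = 1.9446;  v_1 ≈ (0.0553, 0.9985)


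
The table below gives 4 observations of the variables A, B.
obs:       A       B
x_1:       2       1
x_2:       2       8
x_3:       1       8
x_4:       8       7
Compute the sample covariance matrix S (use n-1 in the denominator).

Step 1 — column means:
  mean(A) = (2 + 2 + 1 + 8) / 4 = 13/4 = 3.25
  mean(B) = (1 + 8 + 8 + 7) / 4 = 24/4 = 6

Step 2 — sample covariance S[i,j] = (1/(n-1)) · Σ_k (x_{k,i} - mean_i) · (x_{k,j} - mean_j), with n-1 = 3.
  S[A,A] = ((-1.25)·(-1.25) + (-1.25)·(-1.25) + (-2.25)·(-2.25) + (4.75)·(4.75)) / 3 = 30.75/3 = 10.25
  S[A,B] = ((-1.25)·(-5) + (-1.25)·(2) + (-2.25)·(2) + (4.75)·(1)) / 3 = 4/3 = 1.3333
  S[B,B] = ((-5)·(-5) + (2)·(2) + (2)·(2) + (1)·(1)) / 3 = 34/3 = 11.3333

S is symmetric (S[j,i] = S[i,j]). Assembling:

S = [[10.25, 1.3333],
 [1.3333, 11.3333]]


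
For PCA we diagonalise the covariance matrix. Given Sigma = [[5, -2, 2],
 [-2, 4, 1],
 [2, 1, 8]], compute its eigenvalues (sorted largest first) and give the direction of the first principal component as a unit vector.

Step 1 — characteristic polynomial p(λ) = det(λI - Sigma) = λ³ - tr·λ² + c_1·λ - det, where tr = trace, c_1 = sum of the principal 2×2 minors, det = det(Sigma):
  tr = 5 + 4 + 8 = 17,
  c_1 = (5·4 - (-2)²) + (5·8 - (2)²) + (4·8 - (1)²) = 16 + 36 + 31 = 83,
  det = 5·(4·8 - (1)²) - (-2)·((-2)·8 - (1)·(2)) + (2)·((-2)·(1) - 4·(2)) = 5·(31) - (-2)·(-18) + (2)·(-10) = 99.
  So p(λ) = λ³ - 17λ² + 83λ - 99.
Step 2 — look for an integer root (rational root theorem: any rational root is an integer divisor of 99). Testing λ = 9:
  p(9) = 729 - 1377 + 747 - 99 = 0  ✓
  Dividing out (λ - 9): p(λ) = (λ - 9)(λ² - 8λ + 11).
Step 3 — remaining eigenvalues from the quadratic λ² - 8λ + 11 = 0:
  Δ = 8² - 4·11 = 64 - 44 = 20,  λ = (8 ± √20)/2 = (8 ± 4.4721)/2 ≈ 6.2361 or 1.7639.
  Sorted: λ_1 = 9,  λ_2 = 6.2361,  λ_3 = 1.7639  (check: sum = 17 = tr ✓).

Step 4 — unit eigenvector for λ_1 = 9: v spans the null space of (Sigma - λ_1 I), whose rows are
  r_1 = (-4, -2, 2),  r_2 = (-2, -5, 1),  r_3 = (2, 1, -1).
  v is orthogonal to every row, so take v ∝ r_1 × r_2 = ((-2)·(1) - (2)·(-5), (2)·(-2) - (-4)·(1), (-4)·(-5) - (-2)·(-2)) = (8, 0, 16).
  Rescale (divide by 8): u = (1, 0, 2).
  ||u|| = √((1)² + (0)² + (2)²) = √(5) ≈ 2.2361,  v_1 = u/||u|| ≈ (0.4472, 0, 0.8944) (||v_1|| = 1).

λ_1 = 9,  λ_2 = 6.2361,  λ_3 = 1.7639;  v_1 ≈ (0.4472, 0, 0.8944)


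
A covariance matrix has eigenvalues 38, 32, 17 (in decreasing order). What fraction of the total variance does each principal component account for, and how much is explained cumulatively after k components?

Step 1 — total variance = trace(Sigma) = Σ λ_i = 38 + 32 + 17 = 87.

Step 2 — fraction explained by component i = λ_i / Σ λ:
  PC1: 38/87 = 0.4368
  PC2: 32/87 = 0.3678
  PC3: 17/87 = 0.1954

Step 3 — cumulative fraction after k components = (λ_1 + ... + λ_k) / Σ λ:
  k = 1: 38/87 = 0.4368
  k = 2: (38 + 32)/87 = 70/87 = 0.8046
  k = 3: (38 + 32 + 17)/87 = 87/87 = 1

Summary (fraction, with percent):

explained: PC1 0.4368 (43.68%), PC2 0.3678 (36.78%), PC3 0.1954 (19.54%);  cumulative: 0.4368, 0.8046, 1


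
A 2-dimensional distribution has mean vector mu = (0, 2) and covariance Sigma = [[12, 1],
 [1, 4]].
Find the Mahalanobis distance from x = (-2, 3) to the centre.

Step 1 — centre the observation: (x - mu) = (-2, 1).

Step 2 — invert Sigma. det(Sigma) = 12·4 - (1)² = 47.
  Sigma^{-1} = (1/det) · [[d, -b], [-b, a]] = [[0.0851, -0.0213],
 [-0.0213, 0.2553]].

Step 3 — form the quadratic (x - mu)^T · Sigma^{-1} · (x - mu):
  Sigma^{-1} · (x - mu) = (-0.1915, 0.2979).
  (x - mu)^T · [Sigma^{-1} · (x - mu)] = (-2)·(-0.1915) + (1)·(0.2979) = 0.6809.

Step 4 — take square root: d = √(0.6809) ≈ 0.8251.

d(x, mu) = √(0.6809) ≈ 0.8251


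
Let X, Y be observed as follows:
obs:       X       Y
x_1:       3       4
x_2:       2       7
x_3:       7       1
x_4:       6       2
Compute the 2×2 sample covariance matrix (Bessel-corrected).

Step 1 — column means:
  mean(X) = (3 + 2 + 7 + 6) / 4 = 18/4 = 4.5
  mean(Y) = (4 + 7 + 1 + 2) / 4 = 14/4 = 3.5

Step 2 — sample covariance S[i,j] = (1/(n-1)) · Σ_k (x_{k,i} - mean_i) · (x_{k,j} - mean_j), with n-1 = 3.
  S[X,X] = ((-1.5)·(-1.5) + (-2.5)·(-2.5) + (2.5)·(2.5) + (1.5)·(1.5)) / 3 = 17/3 = 5.6667
  S[X,Y] = ((-1.5)·(0.5) + (-2.5)·(3.5) + (2.5)·(-2.5) + (1.5)·(-1.5)) / 3 = -18/3 = -6
  S[Y,Y] = ((0.5)·(0.5) + (3.5)·(3.5) + (-2.5)·(-2.5) + (-1.5)·(-1.5)) / 3 = 21/3 = 7

S is symmetric (S[j,i] = S[i,j]). Assembling:

S = [[5.6667, -6],
 [-6, 7]]


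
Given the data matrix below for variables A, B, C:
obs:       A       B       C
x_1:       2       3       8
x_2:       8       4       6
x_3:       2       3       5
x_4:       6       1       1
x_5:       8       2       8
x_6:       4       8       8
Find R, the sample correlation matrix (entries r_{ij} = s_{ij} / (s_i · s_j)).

Step 1 — column means:
  mean(A) = (2 + 8 + 2 + 6 + 8 + 4) / 6 = 30/6 = 5
  mean(B) = (3 + 4 + 3 + 1 + 2 + 8) / 6 = 21/6 = 3.5
  mean(C) = (8 + 6 + 5 + 1 + 8 + 8) / 6 = 36/6 = 6

Step 2 — sample variances and covariances s[i,j] = (1/(n-1)) · Σ_k (x_{k,i} - mean_i) · (x_{k,j} - mean_j), with n-1 = 5:
  s[A,A] = ((-3)·(-3) + (3)·(3) + (-3)·(-3) + (1)·(1) + (3)·(3) + (-1)·(-1)) / 5 = 38/5 = 7.6
  s[A,B] = ((-3)·(-0.5) + (3)·(0.5) + (-3)·(-0.5) + (1)·(-2.5) + (3)·(-1.5) + (-1)·(4.5)) / 5 = -7/5 = -1.4
  s[A,C] = ((-3)·(2) + (3)·(0) + (-3)·(-1) + (1)·(-5) + (3)·(2) + (-1)·(2)) / 5 = -4/5 = -0.8
  s[B,B] = ((-0.5)·(-0.5) + (0.5)·(0.5) + (-0.5)·(-0.5) + (-2.5)·(-2.5) + (-1.5)·(-1.5) + (4.5)·(4.5)) / 5 = 29.5/5 = 5.9
  s[B,C] = ((-0.5)·(2) + (0.5)·(0) + (-0.5)·(-1) + (-2.5)·(-5) + (-1.5)·(2) + (4.5)·(2)) / 5 = 18/5 = 3.6
  s[C,C] = ((2)·(2) + (0)·(0) + (-1)·(-1) + (-5)·(-5) + (2)·(2) + (2)·(2)) / 5 = 38/5 = 7.6
  Sample standard deviations s_i = √(s[i,i]):
  s(A) = √(7.6) = 2.7568
  s(B) = √(5.9) = 2.429
  s(C) = √(7.6) = 2.7568

Step 3 — r_{ij} = s_{ij} / (s_i · s_j):
  r[A,A] = 1 (diagonal).
  r[A,B] = -1.4 / (2.7568 · 2.429) = -1.4 / 6.6963 = -0.2091
  r[A,C] = -0.8 / (2.7568 · 2.7568) = -0.8 / 7.6 = -0.1053
  r[B,B] = 1 (diagonal).
  r[B,C] = 3.6 / (2.429 · 2.7568) = 3.6 / 6.6963 = 0.5376
  r[C,C] = 1 (diagonal).

R is symmetric with unit diagonal. Assembling:

R = [[1, -0.2091, -0.1053],
 [-0.2091, 1, 0.5376],
 [-0.1053, 0.5376, 1]]


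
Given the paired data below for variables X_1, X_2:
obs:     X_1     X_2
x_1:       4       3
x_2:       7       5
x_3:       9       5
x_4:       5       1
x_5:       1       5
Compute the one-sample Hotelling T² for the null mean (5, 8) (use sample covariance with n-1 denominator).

Step 1 — sample mean vector:
  mean(X_1) = (4 + 7 + 9 + 5 + 1) / 5 = 26/5 = 5.2
  mean(X_2) = (3 + 5 + 5 + 1 + 5) / 5 = 19/5 = 3.8
  x̄ = (5.2, 3.8),  deviation x̄ - mu_0 = (5.2, 3.8) - (5, 8) = (0.2, -4.2).

Step 2 — sample covariance matrix, S[i,j] = (1/(n-1)) · Σ_k (x_{k,i} - mean_i) · (x_{k,j} - mean_j), divisor n-1 = 4:
  S[X_1,X_1] = ((-1.2)·(-1.2) + (1.8)·(1.8) + (3.8)·(3.8) + (-0.2)·(-0.2) + (-4.2)·(-4.2)) / 4 = 36.8/4 = 9.2
  S[X_1,X_2] = ((-1.2)·(-0.8) + (1.8)·(1.2) + (3.8)·(1.2) + (-0.2)·(-2.8) + (-4.2)·(1.2)) / 4 = 3.2/4 = 0.8
  S[X_2,X_2] = ((-0.8)·(-0.8) + (1.2)·(1.2) + (1.2)·(1.2) + (-2.8)·(-2.8) + (1.2)·(1.2)) / 4 = 12.8/4 = 3.2
  S = [[9.2, 0.8],
 [0.8, 3.2]].

Step 3 — invert S. det(S) = 9.2·3.2 - (0.8)² = 28.8.
  S^{-1} = (1/det) · [[d, -b], [-b, a]] = [[0.1111, -0.0278],
 [-0.0278, 0.3194]].

Step 4 — quadratic form (x̄ - mu_0)^T · S^{-1} · (x̄ - mu_0):
  S^{-1} · (x̄ - mu_0) = (0.1389, -1.3472),
  (x̄ - mu_0)^T · [...] = (0.2)·(0.1389) + (-4.2)·(-1.3472) = 5.6861.

Step 5 — scale by n: T² = 5 · 5.6861 = 28.4306.

T² ≈ 28.4306


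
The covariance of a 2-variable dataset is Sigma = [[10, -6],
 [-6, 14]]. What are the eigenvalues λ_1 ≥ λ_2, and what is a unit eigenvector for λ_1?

Step 1 — characteristic polynomial of 2×2 Sigma:
  det(Sigma - λI) = λ² - trace · λ + det = 0.
  trace = 10 + 14 = 24, det = 10·14 - (-6)² = 104.
Step 2 — discriminant:
  Δ = trace² - 4·det = 576 - 416 = 160.
Step 3 — eigenvalues:
  λ = (trace ± √Δ)/2 = (24 ± 12.6491)/2,
  λ_1 = 18.3246,  λ_2 = 5.6754.

Step 4 — unit eigenvector for λ_1: solve (Sigma - λ_1 I)v = 0. First row:
  (10 - 18.3246)·v_x + (-6)·v_y = 0, i.e. (-8.3246)·v_x + (-6)·v_y = 0,
  so v ∝ (b, λ_1 - a) = (-6, 8.3246); multiply by -1 so the first entry is positive: u = (6, -8.3246).
  ||u|| = √((6)² + (-8.3246)²) = √(105.2982) ≈ 10.2615,
  v_1 = u/||u|| ≈ (0.5847, -0.8112) (||v_1|| = 1).

λ_1 = 18.3246,  λ_2 = 5.6754;  v_1 ≈ (0.5847, -0.8112)


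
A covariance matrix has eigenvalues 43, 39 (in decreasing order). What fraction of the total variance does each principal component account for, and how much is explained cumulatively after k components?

Step 1 — total variance = trace(Sigma) = Σ λ_i = 43 + 39 = 82.

Step 2 — fraction explained by component i = λ_i / Σ λ:
  PC1: 43/82 = 0.5244
  PC2: 39/82 = 0.4756

Step 3 — cumulative fraction after k components = (λ_1 + ... + λ_k) / Σ λ:
  k = 1: 43/82 = 0.5244
  k = 2: (43 + 39)/82 = 82/82 = 1

Summary (fraction, with percent):

explained: PC1 0.5244 (52.44%), PC2 0.4756 (47.56%);  cumulative: 0.5244, 1


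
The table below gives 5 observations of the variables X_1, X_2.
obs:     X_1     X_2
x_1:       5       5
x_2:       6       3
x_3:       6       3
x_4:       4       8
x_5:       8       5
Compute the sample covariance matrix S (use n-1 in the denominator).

Step 1 — column means:
  mean(X_1) = (5 + 6 + 6 + 4 + 8) / 5 = 29/5 = 5.8
  mean(X_2) = (5 + 3 + 3 + 8 + 5) / 5 = 24/5 = 4.8

Step 2 — sample covariance S[i,j] = (1/(n-1)) · Σ_k (x_{k,i} - mean_i) · (x_{k,j} - mean_j), with n-1 = 4.
  S[X_1,X_1] = ((-0.8)·(-0.8) + (0.2)·(0.2) + (0.2)·(0.2) + (-1.8)·(-1.8) + (2.2)·(2.2)) / 4 = 8.8/4 = 2.2
  S[X_1,X_2] = ((-0.8)·(0.2) + (0.2)·(-1.8) + (0.2)·(-1.8) + (-1.8)·(3.2) + (2.2)·(0.2)) / 4 = -6.2/4 = -1.55
  S[X_2,X_2] = ((0.2)·(0.2) + (-1.8)·(-1.8) + (-1.8)·(-1.8) + (3.2)·(3.2) + (0.2)·(0.2)) / 4 = 16.8/4 = 4.2

S is symmetric (S[j,i] = S[i,j]). Assembling:

S = [[2.2, -1.55],
 [-1.55, 4.2]]


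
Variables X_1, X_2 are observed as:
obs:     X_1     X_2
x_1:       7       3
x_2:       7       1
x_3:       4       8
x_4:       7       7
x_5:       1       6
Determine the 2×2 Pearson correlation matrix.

Step 1 — column means:
  mean(X_1) = (7 + 7 + 4 + 7 + 1) / 5 = 26/5 = 5.2
  mean(X_2) = (3 + 1 + 8 + 7 + 6) / 5 = 25/5 = 5

Step 2 — sample variances and covariances s[i,j] = (1/(n-1)) · Σ_k (x_{k,i} - mean_i) · (x_{k,j} - mean_j), with n-1 = 4:
  s[X_1,X_1] = ((1.8)·(1.8) + (1.8)·(1.8) + (-1.2)·(-1.2) + (1.8)·(1.8) + (-4.2)·(-4.2)) / 4 = 28.8/4 = 7.2
  s[X_1,X_2] = ((1.8)·(-2) + (1.8)·(-4) + (-1.2)·(3) + (1.8)·(2) + (-4.2)·(1)) / 4 = -15/4 = -3.75
  s[X_2,X_2] = ((-2)·(-2) + (-4)·(-4) + (3)·(3) + (2)·(2) + (1)·(1)) / 4 = 34/4 = 8.5
  Sample standard deviations s_i = √(s[i,i]):
  s(X_1) = √(7.2) = 2.6833
  s(X_2) = √(8.5) = 2.9155

Step 3 — r_{ij} = s_{ij} / (s_i · s_j):
  r[X_1,X_1] = 1 (diagonal).
  r[X_1,X_2] = -3.75 / (2.6833 · 2.9155) = -3.75 / 7.823 = -0.4794
  r[X_2,X_2] = 1 (diagonal).

R is symmetric with unit diagonal. Assembling:

R = [[1, -0.4794],
 [-0.4794, 1]]


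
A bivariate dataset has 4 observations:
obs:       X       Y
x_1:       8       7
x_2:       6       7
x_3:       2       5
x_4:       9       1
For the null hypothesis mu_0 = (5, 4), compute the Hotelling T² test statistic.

Step 1 — sample mean vector:
  mean(X) = (8 + 6 + 2 + 9) / 4 = 25/4 = 6.25
  mean(Y) = (7 + 7 + 5 + 1) / 4 = 20/4 = 5
  x̄ = (6.25, 5),  deviation x̄ - mu_0 = (6.25, 5) - (5, 4) = (1.25, 1).

Step 2 — sample covariance matrix, S[i,j] = (1/(n-1)) · Σ_k (x_{k,i} - mean_i) · (x_{k,j} - mean_j), divisor n-1 = 3:
  S[X,X] = ((1.75)·(1.75) + (-0.25)·(-0.25) + (-4.25)·(-4.25) + (2.75)·(2.75)) / 3 = 28.75/3 = 9.5833
  S[X,Y] = ((1.75)·(2) + (-0.25)·(2) + (-4.25)·(0) + (2.75)·(-4)) / 3 = -8/3 = -2.6667
  S[Y,Y] = ((2)·(2) + (2)·(2) + (0)·(0) + (-4)·(-4)) / 3 = 24/3 = 8
  S = [[9.5833, -2.6667],
 [-2.6667, 8]].

Step 3 — invert S. det(S) = 9.5833·8 - (-2.6667)² = 69.5556.
  S^{-1} = (1/det) · [[d, -b], [-b, a]] = [[0.115, 0.0383],
 [0.0383, 0.1378]].

Step 4 — quadratic form (x̄ - mu_0)^T · S^{-1} · (x̄ - mu_0):
  S^{-1} · (x̄ - mu_0) = (0.1821, 0.1857),
  (x̄ - mu_0)^T · [...] = (1.25)·(0.1821) + (1)·(0.1857) = 0.4133.

Step 5 — scale by n: T² = 4 · 0.4133 = 1.6534.

T² ≈ 1.6534


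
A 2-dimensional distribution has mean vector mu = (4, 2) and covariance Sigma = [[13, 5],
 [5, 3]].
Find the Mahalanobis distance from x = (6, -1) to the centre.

Step 1 — centre the observation: (x - mu) = (2, -3).

Step 2 — invert Sigma. det(Sigma) = 13·3 - (5)² = 14.
  Sigma^{-1} = (1/det) · [[d, -b], [-b, a]] = [[0.2143, -0.3571],
 [-0.3571, 0.9286]].

Step 3 — form the quadratic (x - mu)^T · Sigma^{-1} · (x - mu):
  Sigma^{-1} · (x - mu) = (1.5, -3.5).
  (x - mu)^T · [Sigma^{-1} · (x - mu)] = (2)·(1.5) + (-3)·(-3.5) = 13.5.

Step 4 — take square root: d = √(13.5) ≈ 3.6742.

d(x, mu) = √(13.5) ≈ 3.6742


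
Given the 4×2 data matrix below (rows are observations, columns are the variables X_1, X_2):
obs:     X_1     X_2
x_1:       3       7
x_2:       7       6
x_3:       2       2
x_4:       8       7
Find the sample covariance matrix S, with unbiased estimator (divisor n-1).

Step 1 — column means:
  mean(X_1) = (3 + 7 + 2 + 8) / 4 = 20/4 = 5
  mean(X_2) = (7 + 6 + 2 + 7) / 4 = 22/4 = 5.5

Step 2 — sample covariance S[i,j] = (1/(n-1)) · Σ_k (x_{k,i} - mean_i) · (x_{k,j} - mean_j), with n-1 = 3.
  S[X_1,X_1] = ((-2)·(-2) + (2)·(2) + (-3)·(-3) + (3)·(3)) / 3 = 26/3 = 8.6667
  S[X_1,X_2] = ((-2)·(1.5) + (2)·(0.5) + (-3)·(-3.5) + (3)·(1.5)) / 3 = 13/3 = 4.3333
  S[X_2,X_2] = ((1.5)·(1.5) + (0.5)·(0.5) + (-3.5)·(-3.5) + (1.5)·(1.5)) / 3 = 17/3 = 5.6667

S is symmetric (S[j,i] = S[i,j]). Assembling:

S = [[8.6667, 4.3333],
 [4.3333, 5.6667]]


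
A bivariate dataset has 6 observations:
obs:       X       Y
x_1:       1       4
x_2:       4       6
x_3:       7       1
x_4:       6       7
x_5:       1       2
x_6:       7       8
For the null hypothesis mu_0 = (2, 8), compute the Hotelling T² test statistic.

Step 1 — sample mean vector:
  mean(X) = (1 + 4 + 7 + 6 + 1 + 7) / 6 = 26/6 = 4.3333
  mean(Y) = (4 + 6 + 1 + 7 + 2 + 8) / 6 = 28/6 = 4.6667
  x̄ = (4.3333, 4.6667),  deviation x̄ - mu_0 = (4.3333, 4.6667) - (2, 8) = (2.3333, -3.3333).

Step 2 — sample covariance matrix, S[i,j] = (1/(n-1)) · Σ_k (x_{k,i} - mean_i) · (x_{k,j} - mean_j), divisor n-1 = 5:
  S[X,X] = ((-3.3333)·(-3.3333) + (-0.3333)·(-0.3333) + (2.6667)·(2.6667) + (1.6667)·(1.6667) + (-3.3333)·(-3.3333) + (2.6667)·(2.6667)) / 5 = 39.3333/5 = 7.8667
  S[X,Y] = ((-3.3333)·(-0.6667) + (-0.3333)·(1.3333) + (2.6667)·(-3.6667) + (1.6667)·(2.3333) + (-3.3333)·(-2.6667) + (2.6667)·(3.3333)) / 5 = 13.6667/5 = 2.7333
  S[Y,Y] = ((-0.6667)·(-0.6667) + (1.3333)·(1.3333) + (-3.6667)·(-3.6667) + (2.3333)·(2.3333) + (-2.6667)·(-2.6667) + (3.3333)·(3.3333)) / 5 = 39.3333/5 = 7.8667
  S = [[7.8667, 2.7333],
 [2.7333, 7.8667]].

Step 3 — invert S. det(S) = 7.8667·7.8667 - (2.7333)² = 54.4133.
  S^{-1} = (1/det) · [[d, -b], [-b, a]] = [[0.1446, -0.0502],
 [-0.0502, 0.1446]].

Step 4 — quadratic form (x̄ - mu_0)^T · S^{-1} · (x̄ - mu_0):
  S^{-1} · (x̄ - mu_0) = (0.5048, -0.5991),
  (x̄ - mu_0)^T · [...] = (2.3333)·(0.5048) + (-3.3333)·(-0.5991) = 3.1749.

Step 5 — scale by n: T² = 6 · 3.1749 = 19.0493.

T² ≈ 19.0493


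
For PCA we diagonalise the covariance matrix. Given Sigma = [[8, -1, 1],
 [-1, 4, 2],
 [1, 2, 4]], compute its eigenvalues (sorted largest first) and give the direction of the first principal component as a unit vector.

Step 1 — characteristic polynomial p(λ) = det(λI - Sigma) = λ³ - tr·λ² + c_1·λ - det, where tr = trace, c_1 = sum of the principal 2×2 minors, det = det(Sigma):
  tr = 8 + 4 + 4 = 16,
  c_1 = (8·4 - (-1)²) + (8·4 - (1)²) + (4·4 - (2)²) = 31 + 31 + 12 = 74,
  det = 8·(4·4 - (2)²) - (-1)·((-1)·4 - (2)·(1)) + (1)·((-1)·(2) - 4·(1)) = 8·(12) - (-1)·(-6) + (1)·(-6) = 84.
  So p(λ) = λ³ - 16λ² + 74λ - 84.
Step 2 — look for an integer root (rational root theorem: any rational root is an integer divisor of 84). Testing λ = 6:
  p(6) = 216 - 576 + 444 - 84 = 0  ✓
  Dividing out (λ - 6): p(λ) = (λ - 6)(λ² - 10λ + 14).
Step 3 — remaining eigenvalues from the quadratic λ² - 10λ + 14 = 0:
  Δ = 10² - 4·14 = 100 - 56 = 44,  λ = (10 ± √44)/2 = (10 ± 6.6332)/2 ≈ 8.3166 or 1.6834.
  Sorted: λ_1 = 8.3166,  λ_2 = 6,  λ_3 = 1.6834  (check: sum = 16 = tr ✓).

Step 4 — unit eigenvector for λ_1 ≈ 8.3166: v spans the null space of (Sigma - λ_1 I), whose rows are
  r_1 = (-0.3166, -1, 1),  r_2 = (-1, -4.3166, 2),  r_3 = (1, 2, -4.3166).
  v is orthogonal to every row, so take v ∝ r_1 × r_2 = ((-1)·(2) - (1)·(-4.3166), (1)·(-1) - (-0.3166)·(2), (-0.3166)·(-4.3166) - (-1)·(-1)) ≈ (2.3166, -0.3668, 0.3668).
  Let u = (2.3166, -0.3668, 0.3668).
  ||u|| = √((2.3166)² + (-0.3668)² + (0.3668)²) = √(5.6358) ≈ 2.374,  v_1 = u/||u|| ≈ (0.9758, -0.1545, 0.1545) (||v_1|| = 1).

λ_1 = 8.3166,  λ_2 = 6,  λ_3 = 1.6834;  v_1 ≈ (0.9758, -0.1545, 0.1545)


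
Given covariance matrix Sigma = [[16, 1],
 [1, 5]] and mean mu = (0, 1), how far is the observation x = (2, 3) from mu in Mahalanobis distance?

Step 1 — centre the observation: (x - mu) = (2, 2).

Step 2 — invert Sigma. det(Sigma) = 16·5 - (1)² = 79.
  Sigma^{-1} = (1/det) · [[d, -b], [-b, a]] = [[0.0633, -0.0127],
 [-0.0127, 0.2025]].

Step 3 — form the quadratic (x - mu)^T · Sigma^{-1} · (x - mu):
  Sigma^{-1} · (x - mu) = (0.1013, 0.3797).
  (x - mu)^T · [Sigma^{-1} · (x - mu)] = (2)·(0.1013) + (2)·(0.3797) = 0.962.

Step 4 — take square root: d = √(0.962) ≈ 0.9808.

d(x, mu) = √(0.962) ≈ 0.9808


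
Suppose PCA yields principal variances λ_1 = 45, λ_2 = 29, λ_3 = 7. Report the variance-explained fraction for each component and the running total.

Step 1 — total variance = trace(Sigma) = Σ λ_i = 45 + 29 + 7 = 81.

Step 2 — fraction explained by component i = λ_i / Σ λ:
  PC1: 45/81 = 0.5556
  PC2: 29/81 = 0.358
  PC3: 7/81 = 0.0864

Step 3 — cumulative fraction after k components = (λ_1 + ... + λ_k) / Σ λ:
  k = 1: 45/81 = 0.5556
  k = 2: (45 + 29)/81 = 74/81 = 0.9136
  k = 3: (45 + 29 + 7)/81 = 81/81 = 1

Summary (fraction, with percent):

explained: PC1 0.5556 (55.56%), PC2 0.358 (35.8%), PC3 0.0864 (8.64%);  cumulative: 0.5556, 0.9136, 1


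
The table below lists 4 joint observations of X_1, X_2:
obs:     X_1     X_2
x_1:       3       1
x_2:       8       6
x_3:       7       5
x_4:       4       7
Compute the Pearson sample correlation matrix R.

Step 1 — column means:
  mean(X_1) = (3 + 8 + 7 + 4) / 4 = 22/4 = 5.5
  mean(X_2) = (1 + 6 + 5 + 7) / 4 = 19/4 = 4.75

Step 2 — sample variances and covariances s[i,j] = (1/(n-1)) · Σ_k (x_{k,i} - mean_i) · (x_{k,j} - mean_j), with n-1 = 3:
  s[X_1,X_1] = ((-2.5)·(-2.5) + (2.5)·(2.5) + (1.5)·(1.5) + (-1.5)·(-1.5)) / 3 = 17/3 = 5.6667
  s[X_1,X_2] = ((-2.5)·(-3.75) + (2.5)·(1.25) + (1.5)·(0.25) + (-1.5)·(2.25)) / 3 = 9.5/3 = 3.1667
  s[X_2,X_2] = ((-3.75)·(-3.75) + (1.25)·(1.25) + (0.25)·(0.25) + (2.25)·(2.25)) / 3 = 20.75/3 = 6.9167
  Sample standard deviations s_i = √(s[i,i]):
  s(X_1) = √(5.6667) = 2.3805
  s(X_2) = √(6.9167) = 2.63

Step 3 — r_{ij} = s_{ij} / (s_i · s_j):
  r[X_1,X_1] = 1 (diagonal).
  r[X_1,X_2] = 3.1667 / (2.3805 · 2.63) = 3.1667 / 6.2605 = 0.5058
  r[X_2,X_2] = 1 (diagonal).

R is symmetric with unit diagonal. Assembling:

R = [[1, 0.5058],
 [0.5058, 1]]


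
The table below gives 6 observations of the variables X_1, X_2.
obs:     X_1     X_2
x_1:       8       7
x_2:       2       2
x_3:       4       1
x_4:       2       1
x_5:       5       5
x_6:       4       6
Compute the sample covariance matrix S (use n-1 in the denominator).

Step 1 — column means:
  mean(X_1) = (8 + 2 + 4 + 2 + 5 + 4) / 6 = 25/6 = 4.1667
  mean(X_2) = (7 + 2 + 1 + 1 + 5 + 6) / 6 = 22/6 = 3.6667

Step 2 — sample covariance S[i,j] = (1/(n-1)) · Σ_k (x_{k,i} - mean_i) · (x_{k,j} - mean_j), with n-1 = 5.
  S[X_1,X_1] = ((3.8333)·(3.8333) + (-2.1667)·(-2.1667) + (-0.1667)·(-0.1667) + (-2.1667)·(-2.1667) + (0.8333)·(0.8333) + (-0.1667)·(-0.1667)) / 5 = 24.8333/5 = 4.9667
  S[X_1,X_2] = ((3.8333)·(3.3333) + (-2.1667)·(-1.6667) + (-0.1667)·(-2.6667) + (-2.1667)·(-2.6667) + (0.8333)·(1.3333) + (-0.1667)·(2.3333)) / 5 = 23.3333/5 = 4.6667
  S[X_2,X_2] = ((3.3333)·(3.3333) + (-1.6667)·(-1.6667) + (-2.6667)·(-2.6667) + (-2.6667)·(-2.6667) + (1.3333)·(1.3333) + (2.3333)·(2.3333)) / 5 = 35.3333/5 = 7.0667

S is symmetric (S[j,i] = S[i,j]). Assembling:

S = [[4.9667, 4.6667],
 [4.6667, 7.0667]]


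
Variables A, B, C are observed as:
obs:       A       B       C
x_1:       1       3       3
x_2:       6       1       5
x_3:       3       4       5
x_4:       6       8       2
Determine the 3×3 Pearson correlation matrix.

Step 1 — column means:
  mean(A) = (1 + 6 + 3 + 6) / 4 = 16/4 = 4
  mean(B) = (3 + 1 + 4 + 8) / 4 = 16/4 = 4
  mean(C) = (3 + 5 + 5 + 2) / 4 = 15/4 = 3.75

Step 2 — sample variances and covariances s[i,j] = (1/(n-1)) · Σ_k (x_{k,i} - mean_i) · (x_{k,j} - mean_j), with n-1 = 3:
  s[A,A] = ((-3)·(-3) + (2)·(2) + (-1)·(-1) + (2)·(2)) / 3 = 18/3 = 6
  s[A,B] = ((-3)·(-1) + (2)·(-3) + (-1)·(0) + (2)·(4)) / 3 = 5/3 = 1.6667
  s[A,C] = ((-3)·(-0.75) + (2)·(1.25) + (-1)·(1.25) + (2)·(-1.75)) / 3 = 0/3 = 0
  s[B,B] = ((-1)·(-1) + (-3)·(-3) + (0)·(0) + (4)·(4)) / 3 = 26/3 = 8.6667
  s[B,C] = ((-1)·(-0.75) + (-3)·(1.25) + (0)·(1.25) + (4)·(-1.75)) / 3 = -10/3 = -3.3333
  s[C,C] = ((-0.75)·(-0.75) + (1.25)·(1.25) + (1.25)·(1.25) + (-1.75)·(-1.75)) / 3 = 6.75/3 = 2.25
  Sample standard deviations s_i = √(s[i,i]):
  s(A) = √(6) = 2.4495
  s(B) = √(8.6667) = 2.9439
  s(C) = √(2.25) = 1.5

Step 3 — r_{ij} = s_{ij} / (s_i · s_j):
  r[A,A] = 1 (diagonal).
  r[A,B] = 1.6667 / (2.4495 · 2.9439) = 1.6667 / 7.2111 = 0.2311
  r[A,C] = 0 / (2.4495 · 1.5) = 0 / 3.6742 = 0
  r[B,B] = 1 (diagonal).
  r[B,C] = -3.3333 / (2.9439 · 1.5) = -3.3333 / 4.4159 = -0.7549
  r[C,C] = 1 (diagonal).

R is symmetric with unit diagonal. Assembling:

R = [[1, 0.2311, 0],
 [0.2311, 1, -0.7549],
 [0, -0.7549, 1]]


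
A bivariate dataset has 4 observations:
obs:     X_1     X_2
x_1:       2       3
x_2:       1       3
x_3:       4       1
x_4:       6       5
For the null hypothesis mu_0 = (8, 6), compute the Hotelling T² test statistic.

Step 1 — sample mean vector:
  mean(X_1) = (2 + 1 + 4 + 6) / 4 = 13/4 = 3.25
  mean(X_2) = (3 + 3 + 1 + 5) / 4 = 12/4 = 3
  x̄ = (3.25, 3),  deviation x̄ - mu_0 = (3.25, 3) - (8, 6) = (-4.75, -3).

Step 2 — sample covariance matrix, S[i,j] = (1/(n-1)) · Σ_k (x_{k,i} - mean_i) · (x_{k,j} - mean_j), divisor n-1 = 3:
  S[X_1,X_1] = ((-1.25)·(-1.25) + (-2.25)·(-2.25) + (0.75)·(0.75) + (2.75)·(2.75)) / 3 = 14.75/3 = 4.9167
  S[X_1,X_2] = ((-1.25)·(0) + (-2.25)·(0) + (0.75)·(-2) + (2.75)·(2)) / 3 = 4/3 = 1.3333
  S[X_2,X_2] = ((0)·(0) + (0)·(0) + (-2)·(-2) + (2)·(2)) / 3 = 8/3 = 2.6667
  S = [[4.9167, 1.3333],
 [1.3333, 2.6667]].

Step 3 — invert S. det(S) = 4.9167·2.6667 - (1.3333)² = 11.3333.
  S^{-1} = (1/det) · [[d, -b], [-b, a]] = [[0.2353, -0.1176],
 [-0.1176, 0.4338]].

Step 4 — quadratic form (x̄ - mu_0)^T · S^{-1} · (x̄ - mu_0):
  S^{-1} · (x̄ - mu_0) = (-0.7647, -0.7426),
  (x̄ - mu_0)^T · [...] = (-4.75)·(-0.7647) + (-3)·(-0.7426) = 5.8603.

Step 5 — scale by n: T² = 4 · 5.8603 = 23.4412.

T² ≈ 23.4412
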